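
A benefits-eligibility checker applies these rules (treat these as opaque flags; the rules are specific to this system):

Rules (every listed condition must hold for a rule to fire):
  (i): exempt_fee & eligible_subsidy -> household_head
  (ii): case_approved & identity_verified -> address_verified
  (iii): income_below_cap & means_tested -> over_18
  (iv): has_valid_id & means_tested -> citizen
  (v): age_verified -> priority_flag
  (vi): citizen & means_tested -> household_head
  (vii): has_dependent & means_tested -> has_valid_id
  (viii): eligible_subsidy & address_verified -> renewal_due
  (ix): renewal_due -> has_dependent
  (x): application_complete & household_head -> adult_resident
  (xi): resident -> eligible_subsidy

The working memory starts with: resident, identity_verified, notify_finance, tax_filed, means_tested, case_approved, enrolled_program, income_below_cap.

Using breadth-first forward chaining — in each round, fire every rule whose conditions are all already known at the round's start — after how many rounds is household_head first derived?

6

Round 1 fires (ii), (iii), (xi), giving address_verified, over_18, eligible_subsidy.
Round 2 fires (viii), giving renewal_due.
Round 3 fires (ix), giving has_dependent.
Round 4 fires (vii), giving has_valid_id.
Round 5 fires (iv), giving citizen.
Round 6 fires (vi), giving household_head.
household_head first appears in round 6.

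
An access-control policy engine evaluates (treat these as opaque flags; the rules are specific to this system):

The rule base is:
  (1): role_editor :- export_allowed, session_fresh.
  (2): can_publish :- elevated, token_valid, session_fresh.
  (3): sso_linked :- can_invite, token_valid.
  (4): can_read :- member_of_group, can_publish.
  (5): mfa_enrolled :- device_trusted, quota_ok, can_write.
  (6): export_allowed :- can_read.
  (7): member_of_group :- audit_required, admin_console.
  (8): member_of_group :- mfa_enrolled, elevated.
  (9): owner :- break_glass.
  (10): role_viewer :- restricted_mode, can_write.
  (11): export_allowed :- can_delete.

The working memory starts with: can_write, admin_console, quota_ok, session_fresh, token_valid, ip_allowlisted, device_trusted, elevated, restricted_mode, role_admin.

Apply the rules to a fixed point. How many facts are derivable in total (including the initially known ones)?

17

Round 1: (2) [can_publish :- elevated, token_valid, session_fresh.]; (5) [mfa_enrolled :- device_trusted, quota_ok, can_write.]; (10) [role_viewer :- restricted_mode, can_write.]. Adds can_publish, mfa_enrolled, role_viewer.
Round 2: (8) [member_of_group :- mfa_enrolled, elevated.]. Adds member_of_group.
Round 3: (4) [can_read :- member_of_group, can_publish.]. Adds can_read.
Round 4: (6) [export_allowed :- can_read.]. Adds export_allowed.
Round 5: (1) [role_editor :- export_allowed, session_fresh.]. Adds role_editor.
Closure: {admin_console, can_publish, can_read, can_write, device_trusted, elevated, export_allowed, ip_allowlisted, member_of_group, mfa_enrolled, quota_ok, restricted_mode, role_admin, role_editor, role_viewer, session_fresh, token_valid} — 17 facts.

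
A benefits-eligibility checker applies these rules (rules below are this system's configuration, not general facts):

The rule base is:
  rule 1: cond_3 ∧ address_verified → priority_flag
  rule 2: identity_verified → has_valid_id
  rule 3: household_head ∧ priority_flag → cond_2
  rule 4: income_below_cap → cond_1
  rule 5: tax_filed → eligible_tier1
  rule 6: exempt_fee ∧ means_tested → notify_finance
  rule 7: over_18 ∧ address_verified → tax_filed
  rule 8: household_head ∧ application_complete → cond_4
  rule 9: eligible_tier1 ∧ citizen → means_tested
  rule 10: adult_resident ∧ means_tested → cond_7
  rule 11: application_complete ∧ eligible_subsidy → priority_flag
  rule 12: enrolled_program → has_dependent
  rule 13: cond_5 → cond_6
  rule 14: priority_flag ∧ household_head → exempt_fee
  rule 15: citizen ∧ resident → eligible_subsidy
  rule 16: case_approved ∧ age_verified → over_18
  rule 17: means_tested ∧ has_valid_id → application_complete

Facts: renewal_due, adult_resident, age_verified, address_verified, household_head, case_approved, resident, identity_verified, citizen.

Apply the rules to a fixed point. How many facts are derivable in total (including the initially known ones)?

Round 1: rule 2 [identity_verified → has_valid_id]; rule 15 [citizen ∧ resident → eligible_subsidy]; rule 16 [case_approved ∧ age_verified → over_18]. New: has_valid_id, eligible_subsidy, over_18.
Round 2: rule 7 [over_18 ∧ address_verified → tax_filed]. New: tax_filed.
Round 3: rule 5 [tax_filed → eligible_tier1]. New: eligible_tier1.
Round 4: rule 9 [eligible_tier1 ∧ citizen → means_tested]. New: means_tested.
Round 5: rule 10 [adult_resident ∧ means_tested → cond_7]; rule 17 [means_tested ∧ has_valid_id → application_complete]. New: cond_7, application_complete.
Round 6: rule 8 [household_head ∧ application_complete → cond_4]; rule 11 [application_complete ∧ eligible_subsidy → priority_flag]. New: cond_4, priority_flag.
Round 7: rule 3 [household_head ∧ priority_flag → cond_2]; rule 14 [priority_flag ∧ household_head → exempt_fee]. New: cond_2, exempt_fee.
Round 8: rule 6 [exempt_fee ∧ means_tested → notify_finance]. New: notify_finance.
Closure: {address_verified, adult_resident, age_verified, application_complete, case_approved, citizen, cond_2, cond_4, cond_7, eligible_subsidy, eligible_tier1, exempt_fee, has_valid_id, household_head, identity_verified, means_tested, notify_finance, over_18, priority_flag, renewal_due, resident, tax_filed} — 22 facts.

22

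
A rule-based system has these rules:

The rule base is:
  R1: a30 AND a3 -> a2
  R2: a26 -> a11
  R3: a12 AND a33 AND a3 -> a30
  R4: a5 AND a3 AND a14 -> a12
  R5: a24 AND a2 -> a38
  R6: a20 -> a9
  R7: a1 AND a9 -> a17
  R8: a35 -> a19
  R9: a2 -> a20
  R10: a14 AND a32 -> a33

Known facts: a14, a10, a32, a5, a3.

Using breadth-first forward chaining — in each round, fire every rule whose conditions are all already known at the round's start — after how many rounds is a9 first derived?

Round 1 fires R4, R10, giving a12, a33.
Round 2 fires R3, giving a30.
Round 3 fires R1, giving a2.
Round 4 fires R9, giving a20.
Round 5 fires R6, giving a9.
a9 first appears in round 5.

5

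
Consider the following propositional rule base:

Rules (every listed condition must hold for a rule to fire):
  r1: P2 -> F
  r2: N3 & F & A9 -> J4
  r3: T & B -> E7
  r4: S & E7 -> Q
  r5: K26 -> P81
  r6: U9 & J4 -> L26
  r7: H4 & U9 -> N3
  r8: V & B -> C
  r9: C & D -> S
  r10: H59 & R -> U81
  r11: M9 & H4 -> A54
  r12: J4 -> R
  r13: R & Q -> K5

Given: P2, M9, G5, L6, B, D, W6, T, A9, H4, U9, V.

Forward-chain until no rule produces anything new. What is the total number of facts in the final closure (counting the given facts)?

[1] r1 [P2 -> F]; r3 [T & B -> E7]; r7 [H4 & U9 -> N3]; r8 [V & B -> C]; r11 [M9 & H4 -> A54]. ⇒ new: F, E7, N3, C, A54.
[2] r2 [N3 & F & A9 -> J4]; r9 [C & D -> S]. ⇒ new: J4, S.
[3] r4 [S & E7 -> Q]; r6 [U9 & J4 -> L26]; r12 [J4 -> R]. ⇒ new: Q, L26, R.
[4] r13 [R & Q -> K5]. ⇒ new: K5.
Closure: {A54, A9, B, C, D, E7, F, G5, H4, J4, K5, L26, L6, M9, N3, P2, Q, R, S, T, U9, V, W6} — 23 facts.

23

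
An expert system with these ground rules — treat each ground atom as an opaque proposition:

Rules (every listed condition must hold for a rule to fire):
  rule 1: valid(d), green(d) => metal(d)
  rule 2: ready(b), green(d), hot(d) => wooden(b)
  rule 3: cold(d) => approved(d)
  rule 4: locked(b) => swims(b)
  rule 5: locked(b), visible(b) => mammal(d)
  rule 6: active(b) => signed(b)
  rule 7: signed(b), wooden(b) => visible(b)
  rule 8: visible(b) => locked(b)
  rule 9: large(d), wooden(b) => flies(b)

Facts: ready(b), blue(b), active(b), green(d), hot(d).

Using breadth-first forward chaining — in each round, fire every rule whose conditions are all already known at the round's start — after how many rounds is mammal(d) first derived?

4

Round 1 — rule 2, rule 6, derive wooden(b), signed(b).
Round 2 — rule 7, derive visible(b).
Round 3 — rule 8, derive locked(b).
Round 4 — rule 4, rule 5, derive swims(b), mammal(d).
mammal(d) first appears in round 4.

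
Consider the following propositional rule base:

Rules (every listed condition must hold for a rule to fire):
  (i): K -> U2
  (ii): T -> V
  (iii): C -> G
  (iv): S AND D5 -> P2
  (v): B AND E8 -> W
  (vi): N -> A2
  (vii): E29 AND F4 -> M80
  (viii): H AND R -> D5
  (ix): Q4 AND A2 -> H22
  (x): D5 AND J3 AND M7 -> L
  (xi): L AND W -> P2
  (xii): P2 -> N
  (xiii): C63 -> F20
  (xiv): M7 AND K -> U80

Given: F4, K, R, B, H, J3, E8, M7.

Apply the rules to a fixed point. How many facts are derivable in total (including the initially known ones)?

16

Round 1: (i) [K -> U2]; (v) [B AND E8 -> W]; (viii) [H AND R -> D5]; (xiv) [M7 AND K -> U80]. Adds U2, W, D5, U80.
Round 2: (x) [D5 AND J3 AND M7 -> L]. Adds L.
Round 3: (xi) [L AND W -> P2]. Adds P2.
Round 4: (xii) [P2 -> N]. Adds N.
Round 5: (vi) [N -> A2]. Adds A2.
Closure: {A2, B, D5, E8, F4, H, J3, K, L, M7, N, P2, R, U2, U80, W} — 16 facts.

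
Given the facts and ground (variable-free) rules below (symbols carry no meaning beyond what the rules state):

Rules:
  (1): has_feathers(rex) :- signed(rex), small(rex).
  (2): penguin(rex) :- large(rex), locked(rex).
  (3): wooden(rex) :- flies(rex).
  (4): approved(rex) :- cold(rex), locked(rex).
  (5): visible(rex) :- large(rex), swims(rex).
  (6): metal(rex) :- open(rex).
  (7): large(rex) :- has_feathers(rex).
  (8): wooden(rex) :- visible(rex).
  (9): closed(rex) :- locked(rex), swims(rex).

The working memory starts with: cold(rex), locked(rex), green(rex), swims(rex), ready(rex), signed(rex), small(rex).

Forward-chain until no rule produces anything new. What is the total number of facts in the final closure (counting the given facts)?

Round 1: (1) [has_feathers(rex) :- signed(rex), small(rex).]; (4) [approved(rex) :- cold(rex), locked(rex).]; (9) [closed(rex) :- locked(rex), swims(rex).]. New: has_feathers(rex), approved(rex), closed(rex).
Round 2: (7) [large(rex) :- has_feathers(rex).]. New: large(rex).
Round 3: (2) [penguin(rex) :- large(rex), locked(rex).]; (5) [visible(rex) :- large(rex), swims(rex).]. New: penguin(rex), visible(rex).
Round 4: (8) [wooden(rex) :- visible(rex).]. New: wooden(rex).
Closure: {approved(rex), closed(rex), cold(rex), green(rex), has_feathers(rex), large(rex), locked(rex), penguin(rex), ready(rex), signed(rex), small(rex), swims(rex), visible(rex), wooden(rex)} — 14 facts.

14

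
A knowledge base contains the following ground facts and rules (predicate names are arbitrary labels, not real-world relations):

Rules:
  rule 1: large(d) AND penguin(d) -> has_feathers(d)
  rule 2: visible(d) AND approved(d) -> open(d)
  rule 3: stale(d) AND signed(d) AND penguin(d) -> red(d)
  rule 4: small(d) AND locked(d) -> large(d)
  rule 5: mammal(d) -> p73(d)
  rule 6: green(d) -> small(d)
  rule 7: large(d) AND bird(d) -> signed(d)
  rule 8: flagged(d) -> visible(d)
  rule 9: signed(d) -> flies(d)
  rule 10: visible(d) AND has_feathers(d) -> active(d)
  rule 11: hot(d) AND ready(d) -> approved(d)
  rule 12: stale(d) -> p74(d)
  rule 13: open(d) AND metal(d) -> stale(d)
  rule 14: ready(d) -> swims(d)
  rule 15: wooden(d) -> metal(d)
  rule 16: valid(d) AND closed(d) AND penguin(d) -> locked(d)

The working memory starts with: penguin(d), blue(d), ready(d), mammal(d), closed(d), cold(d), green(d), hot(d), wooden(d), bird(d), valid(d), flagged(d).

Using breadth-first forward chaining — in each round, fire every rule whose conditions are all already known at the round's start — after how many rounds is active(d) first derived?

Round 1: rule 5 [mammal(d) -> p73(d)]; rule 6 [green(d) -> small(d)]; rule 8 [flagged(d) -> visible(d)]; rule 11 [hot(d) AND ready(d) -> approved(d)]; rule 14 [ready(d) -> swims(d)]; rule 15 [wooden(d) -> metal(d)]; rule 16 [valid(d) AND closed(d) AND penguin(d) -> locked(d)]. Adds p73(d), small(d), visible(d), approved(d), swims(d), metal(d), locked(d).
Round 2: rule 2 [visible(d) AND approved(d) -> open(d)]; rule 4 [small(d) AND locked(d) -> large(d)]. Adds open(d), large(d).
Round 3: rule 1 [large(d) AND penguin(d) -> has_feathers(d)]; rule 7 [large(d) AND bird(d) -> signed(d)]; rule 13 [open(d) AND metal(d) -> stale(d)]. Adds has_feathers(d), signed(d), stale(d).
Round 4: rule 3 [stale(d) AND signed(d) AND penguin(d) -> red(d)]; rule 9 [signed(d) -> flies(d)]; rule 10 [visible(d) AND has_feathers(d) -> active(d)]; rule 12 [stale(d) -> p74(d)]. Adds red(d), flies(d), active(d), p74(d).
active(d) first appears in round 4.

4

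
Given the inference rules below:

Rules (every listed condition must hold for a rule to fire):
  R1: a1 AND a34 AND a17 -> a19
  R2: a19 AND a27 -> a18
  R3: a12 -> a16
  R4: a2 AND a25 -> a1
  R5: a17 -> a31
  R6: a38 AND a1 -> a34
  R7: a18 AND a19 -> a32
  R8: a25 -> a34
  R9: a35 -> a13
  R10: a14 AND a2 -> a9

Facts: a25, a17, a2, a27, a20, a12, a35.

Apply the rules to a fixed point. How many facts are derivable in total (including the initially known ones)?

[1] R3 [a12 -> a16]; R4 [a2 AND a25 -> a1]; R5 [a17 -> a31]; R8 [a25 -> a34]; R9 [a35 -> a13]. ⇒ new: a16, a1, a31, a34, a13.
[2] R1 [a1 AND a34 AND a17 -> a19]. ⇒ new: a19.
[3] R2 [a19 AND a27 -> a18]. ⇒ new: a18.
[4] R7 [a18 AND a19 -> a32]. ⇒ new: a32.
Closure: {a1, a12, a13, a16, a17, a18, a19, a2, a20, a25, a27, a31, a32, a34, a35} — 15 facts.

15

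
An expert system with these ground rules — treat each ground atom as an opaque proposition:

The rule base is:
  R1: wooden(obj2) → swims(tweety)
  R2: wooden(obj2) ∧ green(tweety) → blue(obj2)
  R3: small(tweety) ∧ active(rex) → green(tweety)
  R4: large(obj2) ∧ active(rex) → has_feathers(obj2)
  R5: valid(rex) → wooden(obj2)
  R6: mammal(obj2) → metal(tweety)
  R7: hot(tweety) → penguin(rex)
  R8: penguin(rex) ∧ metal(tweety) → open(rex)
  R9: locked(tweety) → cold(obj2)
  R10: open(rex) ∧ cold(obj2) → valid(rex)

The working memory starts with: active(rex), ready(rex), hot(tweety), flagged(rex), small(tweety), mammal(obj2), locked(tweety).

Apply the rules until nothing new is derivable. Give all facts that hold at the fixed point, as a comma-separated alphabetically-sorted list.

active(rex), blue(obj2), cold(obj2), flagged(rex), green(tweety), hot(tweety), locked(tweety), mammal(obj2), metal(tweety), open(rex), penguin(rex), ready(rex), small(tweety), swims(tweety), valid(rex), wooden(obj2)

Round 1 — R3, R6, R7, R9, derive green(tweety), metal(tweety), penguin(rex), cold(obj2).
Round 2 — R8, derive open(rex).
Round 3 — R10, derive valid(rex).
Round 4 — R5, derive wooden(obj2).
Round 5 — R1, R2, derive swims(tweety), blue(obj2).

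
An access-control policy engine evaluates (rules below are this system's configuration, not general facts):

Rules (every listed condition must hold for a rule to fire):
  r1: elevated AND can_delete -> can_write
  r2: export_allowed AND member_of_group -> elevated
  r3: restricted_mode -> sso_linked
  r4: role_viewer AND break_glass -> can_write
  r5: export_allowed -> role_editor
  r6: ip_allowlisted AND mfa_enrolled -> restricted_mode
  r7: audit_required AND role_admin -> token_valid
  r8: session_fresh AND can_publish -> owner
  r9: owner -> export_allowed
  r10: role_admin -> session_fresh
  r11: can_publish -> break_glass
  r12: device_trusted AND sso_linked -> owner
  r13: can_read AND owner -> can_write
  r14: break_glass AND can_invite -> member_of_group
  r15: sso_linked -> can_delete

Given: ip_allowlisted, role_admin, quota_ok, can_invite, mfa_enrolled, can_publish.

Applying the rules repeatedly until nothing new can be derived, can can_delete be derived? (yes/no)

[1] r6 [ip_allowlisted AND mfa_enrolled -> restricted_mode]; r10 [role_admin -> session_fresh]; r11 [can_publish -> break_glass]. ⇒ new: restricted_mode, session_fresh, break_glass.
[2] r3 [restricted_mode -> sso_linked]; r8 [session_fresh AND can_publish -> owner]; r14 [break_glass AND can_invite -> member_of_group]. ⇒ new: sso_linked, owner, member_of_group.
[3] r9 [owner -> export_allowed]; r15 [sso_linked -> can_delete]. ⇒ new: export_allowed, can_delete.
[4] r2 [export_allowed AND member_of_group -> elevated]; r5 [export_allowed -> role_editor]. ⇒ new: elevated, role_editor.
[5] r1 [elevated AND can_delete -> can_write]. ⇒ new: can_write.
can_delete appears in round 3, so it is derivable.

yes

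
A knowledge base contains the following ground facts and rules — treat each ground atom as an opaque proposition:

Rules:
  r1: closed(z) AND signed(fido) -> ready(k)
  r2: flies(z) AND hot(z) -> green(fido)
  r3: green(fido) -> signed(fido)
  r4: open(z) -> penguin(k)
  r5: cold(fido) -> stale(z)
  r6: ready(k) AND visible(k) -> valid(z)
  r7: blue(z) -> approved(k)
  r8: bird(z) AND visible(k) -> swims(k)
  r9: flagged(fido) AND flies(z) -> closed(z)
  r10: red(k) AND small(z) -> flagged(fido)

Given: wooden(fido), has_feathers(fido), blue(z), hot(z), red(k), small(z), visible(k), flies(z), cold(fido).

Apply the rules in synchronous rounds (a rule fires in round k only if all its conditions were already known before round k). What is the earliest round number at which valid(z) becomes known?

4

Round 1 — r2, r5, r7, r10, derive green(fido), stale(z), approved(k), flagged(fido).
Round 2 — r3, r9, derive signed(fido), closed(z).
Round 3 — r1, derive ready(k).
Round 4 — r6, derive valid(z).
valid(z) first appears in round 4.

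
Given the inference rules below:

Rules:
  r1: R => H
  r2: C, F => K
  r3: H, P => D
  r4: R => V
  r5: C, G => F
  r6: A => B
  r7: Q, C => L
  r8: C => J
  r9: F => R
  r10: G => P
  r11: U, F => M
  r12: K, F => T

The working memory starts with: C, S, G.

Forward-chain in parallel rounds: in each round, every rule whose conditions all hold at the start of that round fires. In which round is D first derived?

Round 1 fires r5, r8, r10, giving F, J, P.
Round 2 fires r2, r9, giving K, R.
Round 3 fires r1, r4, r12, giving H, V, T.
Round 4 fires r3, giving D.
D first appears in round 4.

4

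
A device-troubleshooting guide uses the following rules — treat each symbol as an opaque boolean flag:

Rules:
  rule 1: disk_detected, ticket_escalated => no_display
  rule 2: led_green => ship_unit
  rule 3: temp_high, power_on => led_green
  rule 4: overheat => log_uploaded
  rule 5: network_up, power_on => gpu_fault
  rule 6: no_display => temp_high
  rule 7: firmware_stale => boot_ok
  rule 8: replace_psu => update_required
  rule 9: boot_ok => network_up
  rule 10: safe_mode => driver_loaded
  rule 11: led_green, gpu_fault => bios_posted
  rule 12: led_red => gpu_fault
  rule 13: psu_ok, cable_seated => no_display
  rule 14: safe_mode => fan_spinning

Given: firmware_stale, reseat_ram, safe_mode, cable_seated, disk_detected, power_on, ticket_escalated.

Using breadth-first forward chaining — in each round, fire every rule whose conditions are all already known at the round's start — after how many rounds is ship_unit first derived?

Round 1: rule 1 [disk_detected, ticket_escalated => no_display]; rule 7 [firmware_stale => boot_ok]; rule 10 [safe_mode => driver_loaded]; rule 14 [safe_mode => fan_spinning]. Adds no_display, boot_ok, driver_loaded, fan_spinning.
Round 2: rule 6 [no_display => temp_high]; rule 9 [boot_ok => network_up]. Adds temp_high, network_up.
Round 3: rule 3 [temp_high, power_on => led_green]; rule 5 [network_up, power_on => gpu_fault]. Adds led_green, gpu_fault.
Round 4: rule 2 [led_green => ship_unit]; rule 11 [led_green, gpu_fault => bios_posted]. Adds ship_unit, bios_posted.
ship_unit first appears in round 4.

4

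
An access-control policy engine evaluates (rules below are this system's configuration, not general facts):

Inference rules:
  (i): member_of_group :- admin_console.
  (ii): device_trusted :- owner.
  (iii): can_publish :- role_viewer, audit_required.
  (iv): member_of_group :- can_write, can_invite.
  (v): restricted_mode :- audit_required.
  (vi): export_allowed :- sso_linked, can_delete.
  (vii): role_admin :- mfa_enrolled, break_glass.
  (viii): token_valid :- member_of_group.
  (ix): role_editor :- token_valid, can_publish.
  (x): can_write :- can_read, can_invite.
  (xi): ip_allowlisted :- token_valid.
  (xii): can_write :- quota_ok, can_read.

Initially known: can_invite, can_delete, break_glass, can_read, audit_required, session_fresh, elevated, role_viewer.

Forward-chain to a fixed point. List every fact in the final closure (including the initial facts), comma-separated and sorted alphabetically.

audit_required, break_glass, can_delete, can_invite, can_publish, can_read, can_write, elevated, ip_allowlisted, member_of_group, restricted_mode, role_editor, role_viewer, session_fresh, token_valid

Round 1: (iii) [can_publish :- role_viewer, audit_required.]; (v) [restricted_mode :- audit_required.]; (x) [can_write :- can_read, can_invite.]. Adds can_publish, restricted_mode, can_write.
Round 2: (iv) [member_of_group :- can_write, can_invite.]. Adds member_of_group.
Round 3: (viii) [token_valid :- member_of_group.]. Adds token_valid.
Round 4: (ix) [role_editor :- token_valid, can_publish.]; (xi) [ip_allowlisted :- token_valid.]. Adds role_editor, ip_allowlisted.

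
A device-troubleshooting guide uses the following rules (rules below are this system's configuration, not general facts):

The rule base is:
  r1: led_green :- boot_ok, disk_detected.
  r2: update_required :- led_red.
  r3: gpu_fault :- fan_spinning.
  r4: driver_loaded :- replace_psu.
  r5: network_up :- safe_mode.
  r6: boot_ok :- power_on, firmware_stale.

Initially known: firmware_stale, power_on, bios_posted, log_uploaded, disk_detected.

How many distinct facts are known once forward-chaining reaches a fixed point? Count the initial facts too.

[1] r6 [boot_ok :- power_on, firmware_stale.]. ⇒ new: boot_ok.
[2] r1 [led_green :- boot_ok, disk_detected.]. ⇒ new: led_green.
Closure: {bios_posted, boot_ok, disk_detected, firmware_stale, led_green, log_uploaded, power_on} — 7 facts.

7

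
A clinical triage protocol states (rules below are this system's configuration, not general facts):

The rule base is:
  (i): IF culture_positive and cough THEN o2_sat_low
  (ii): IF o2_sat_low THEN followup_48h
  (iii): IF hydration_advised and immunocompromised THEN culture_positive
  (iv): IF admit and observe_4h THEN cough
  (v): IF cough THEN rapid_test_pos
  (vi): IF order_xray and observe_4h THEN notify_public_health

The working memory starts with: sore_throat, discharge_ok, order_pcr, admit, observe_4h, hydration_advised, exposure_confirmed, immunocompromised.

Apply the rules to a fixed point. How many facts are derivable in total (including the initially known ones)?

13

Round 1 fires (iii), (iv), giving culture_positive, cough.
Round 2 fires (i), (v), giving o2_sat_low, rapid_test_pos.
Round 3 fires (ii), giving followup_48h.
Closure: {admit, cough, culture_positive, discharge_ok, exposure_confirmed, followup_48h, hydration_advised, immunocompromised, o2_sat_low, observe_4h, order_pcr, rapid_test_pos, sore_throat} — 13 facts.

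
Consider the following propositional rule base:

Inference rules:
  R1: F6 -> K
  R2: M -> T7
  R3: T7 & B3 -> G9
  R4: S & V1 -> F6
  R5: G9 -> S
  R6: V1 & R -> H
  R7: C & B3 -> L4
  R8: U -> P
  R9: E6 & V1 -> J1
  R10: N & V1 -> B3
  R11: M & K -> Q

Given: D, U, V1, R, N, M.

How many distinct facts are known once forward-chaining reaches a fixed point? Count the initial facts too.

Round 1: R2 [M -> T7]; R6 [V1 & R -> H]; R8 [U -> P]; R10 [N & V1 -> B3]. Adds T7, H, P, B3.
Round 2: R3 [T7 & B3 -> G9]. Adds G9.
Round 3: R5 [G9 -> S]. Adds S.
Round 4: R4 [S & V1 -> F6]. Adds F6.
Round 5: R1 [F6 -> K]. Adds K.
Round 6: R11 [M & K -> Q]. Adds Q.
Closure: {B3, D, F6, G9, H, K, M, N, P, Q, R, S, T7, U, V1} — 15 facts.

15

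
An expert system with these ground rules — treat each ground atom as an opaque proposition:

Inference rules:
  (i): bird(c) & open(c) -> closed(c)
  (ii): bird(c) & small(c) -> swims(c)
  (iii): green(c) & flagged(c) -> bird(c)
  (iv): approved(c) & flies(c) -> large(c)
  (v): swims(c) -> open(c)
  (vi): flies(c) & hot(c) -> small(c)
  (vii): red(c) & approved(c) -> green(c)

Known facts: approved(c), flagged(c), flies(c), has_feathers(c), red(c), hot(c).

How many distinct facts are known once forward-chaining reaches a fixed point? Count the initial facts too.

Round 1: (iv) [approved(c) & flies(c) -> large(c)]; (vi) [flies(c) & hot(c) -> small(c)]; (vii) [red(c) & approved(c) -> green(c)]. Adds large(c), small(c), green(c).
Round 2: (iii) [green(c) & flagged(c) -> bird(c)]. Adds bird(c).
Round 3: (ii) [bird(c) & small(c) -> swims(c)]. Adds swims(c).
Round 4: (v) [swims(c) -> open(c)]. Adds open(c).
Round 5: (i) [bird(c) & open(c) -> closed(c)]. Adds closed(c).
Closure: {approved(c), bird(c), closed(c), flagged(c), flies(c), green(c), has_feathers(c), hot(c), large(c), open(c), red(c), small(c), swims(c)} — 13 facts.

13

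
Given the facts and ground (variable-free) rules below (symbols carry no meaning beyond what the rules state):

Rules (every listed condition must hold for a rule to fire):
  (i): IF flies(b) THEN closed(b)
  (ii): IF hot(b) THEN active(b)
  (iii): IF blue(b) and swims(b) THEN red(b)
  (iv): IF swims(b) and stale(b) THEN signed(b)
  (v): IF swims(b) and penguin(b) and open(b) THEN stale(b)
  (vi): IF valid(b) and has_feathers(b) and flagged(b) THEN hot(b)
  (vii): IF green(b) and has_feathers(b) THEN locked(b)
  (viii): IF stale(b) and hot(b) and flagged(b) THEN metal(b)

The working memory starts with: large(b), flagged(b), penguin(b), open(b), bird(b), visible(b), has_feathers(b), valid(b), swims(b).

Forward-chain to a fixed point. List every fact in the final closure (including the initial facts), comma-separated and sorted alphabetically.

active(b), bird(b), flagged(b), has_feathers(b), hot(b), large(b), metal(b), open(b), penguin(b), signed(b), stale(b), swims(b), valid(b), visible(b)

Round 1 fires (v), (vi), giving stale(b), hot(b).
Round 2 fires (ii), (iv), (viii), giving active(b), signed(b), metal(b).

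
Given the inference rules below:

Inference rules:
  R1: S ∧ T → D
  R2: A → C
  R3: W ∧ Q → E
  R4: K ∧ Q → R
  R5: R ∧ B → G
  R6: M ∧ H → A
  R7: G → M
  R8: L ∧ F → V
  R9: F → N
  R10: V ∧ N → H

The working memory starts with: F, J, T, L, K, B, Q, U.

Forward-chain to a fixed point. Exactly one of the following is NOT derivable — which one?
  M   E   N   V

Round 1: R4 [K ∧ Q → R]; R8 [L ∧ F → V]; R9 [F → N]. New: R, V, N.
Round 2: R5 [R ∧ B → G]; R10 [V ∧ N → H]. New: G, H.
Round 3: R7 [G → M]. New: M.
Round 4: R6 [M ∧ H → A]. New: A.
Round 5: R2 [A → C]. New: C.
Derived: M (round 3), N (round 1), V (round 1). E never appears in any round.

E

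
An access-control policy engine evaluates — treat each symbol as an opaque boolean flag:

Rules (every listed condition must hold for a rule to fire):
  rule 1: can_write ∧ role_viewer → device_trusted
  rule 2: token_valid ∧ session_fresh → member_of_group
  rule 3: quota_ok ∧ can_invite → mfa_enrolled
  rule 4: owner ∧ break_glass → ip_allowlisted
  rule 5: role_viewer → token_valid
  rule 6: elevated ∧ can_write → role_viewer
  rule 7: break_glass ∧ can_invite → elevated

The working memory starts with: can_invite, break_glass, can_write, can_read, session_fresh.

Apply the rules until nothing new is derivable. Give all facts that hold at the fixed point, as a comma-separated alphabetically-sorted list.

break_glass, can_invite, can_read, can_write, device_trusted, elevated, member_of_group, role_viewer, session_fresh, token_valid

Round 1 — rule 7, derive elevated.
Round 2 — rule 6, derive role_viewer.
Round 3 — rule 1, rule 5, derive device_trusted, token_valid.
Round 4 — rule 2, derive member_of_group.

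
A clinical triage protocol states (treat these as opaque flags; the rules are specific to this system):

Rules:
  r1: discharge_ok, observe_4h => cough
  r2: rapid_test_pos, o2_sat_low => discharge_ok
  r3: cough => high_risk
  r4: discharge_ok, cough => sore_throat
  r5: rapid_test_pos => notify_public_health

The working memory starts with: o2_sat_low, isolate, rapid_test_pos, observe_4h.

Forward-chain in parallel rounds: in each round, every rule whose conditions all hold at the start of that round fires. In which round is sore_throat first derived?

3

[1] r2 [rapid_test_pos, o2_sat_low => discharge_ok]; r5 [rapid_test_pos => notify_public_health]. ⇒ new: discharge_ok, notify_public_health.
[2] r1 [discharge_ok, observe_4h => cough]. ⇒ new: cough.
[3] r3 [cough => high_risk]; r4 [discharge_ok, cough => sore_throat]. ⇒ new: high_risk, sore_throat.
sore_throat first appears in round 3.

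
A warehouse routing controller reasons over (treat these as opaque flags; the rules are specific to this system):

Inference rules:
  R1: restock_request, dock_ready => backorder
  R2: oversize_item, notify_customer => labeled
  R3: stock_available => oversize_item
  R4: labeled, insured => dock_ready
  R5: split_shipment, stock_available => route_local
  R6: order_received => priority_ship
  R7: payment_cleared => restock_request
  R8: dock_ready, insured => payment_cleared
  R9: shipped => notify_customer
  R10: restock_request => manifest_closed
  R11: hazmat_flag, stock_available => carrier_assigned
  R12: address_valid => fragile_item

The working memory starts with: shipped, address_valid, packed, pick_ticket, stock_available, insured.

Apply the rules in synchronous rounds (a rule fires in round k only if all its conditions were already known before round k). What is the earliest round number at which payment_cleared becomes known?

Round 1: R3 [stock_available => oversize_item]; R9 [shipped => notify_customer]; R12 [address_valid => fragile_item]. New: oversize_item, notify_customer, fragile_item.
Round 2: R2 [oversize_item, notify_customer => labeled]. New: labeled.
Round 3: R4 [labeled, insured => dock_ready]. New: dock_ready.
Round 4: R8 [dock_ready, insured => payment_cleared]. New: payment_cleared.
payment_cleared first appears in round 4.

4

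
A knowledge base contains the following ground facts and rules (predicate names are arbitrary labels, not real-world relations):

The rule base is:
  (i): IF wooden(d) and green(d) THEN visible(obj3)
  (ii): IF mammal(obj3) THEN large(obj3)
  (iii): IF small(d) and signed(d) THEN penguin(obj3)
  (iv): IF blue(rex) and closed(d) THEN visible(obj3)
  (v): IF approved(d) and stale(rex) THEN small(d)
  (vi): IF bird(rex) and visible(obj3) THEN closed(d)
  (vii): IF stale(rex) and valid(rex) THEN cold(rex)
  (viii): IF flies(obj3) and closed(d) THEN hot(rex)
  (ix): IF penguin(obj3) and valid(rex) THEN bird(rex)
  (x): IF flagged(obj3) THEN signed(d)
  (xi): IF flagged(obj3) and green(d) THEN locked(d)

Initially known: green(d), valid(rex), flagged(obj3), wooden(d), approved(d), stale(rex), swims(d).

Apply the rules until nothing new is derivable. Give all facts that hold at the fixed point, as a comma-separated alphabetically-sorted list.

[1] (i) [IF wooden(d) and green(d) THEN visible(obj3)]; (v) [IF approved(d) and stale(rex) THEN small(d)]; (vii) [IF stale(rex) and valid(rex) THEN cold(rex)]; (x) [IF flagged(obj3) THEN signed(d)]; (xi) [IF flagged(obj3) and green(d) THEN locked(d)]. ⇒ new: visible(obj3), small(d), cold(rex), signed(d), locked(d).
[2] (iii) [IF small(d) and signed(d) THEN penguin(obj3)]. ⇒ new: penguin(obj3).
[3] (ix) [IF penguin(obj3) and valid(rex) THEN bird(rex)]. ⇒ new: bird(rex).
[4] (vi) [IF bird(rex) and visible(obj3) THEN closed(d)]. ⇒ new: closed(d).

approved(d), bird(rex), closed(d), cold(rex), flagged(obj3), green(d), locked(d), penguin(obj3), signed(d), small(d), stale(rex), swims(d), valid(rex), visible(obj3), wooden(d)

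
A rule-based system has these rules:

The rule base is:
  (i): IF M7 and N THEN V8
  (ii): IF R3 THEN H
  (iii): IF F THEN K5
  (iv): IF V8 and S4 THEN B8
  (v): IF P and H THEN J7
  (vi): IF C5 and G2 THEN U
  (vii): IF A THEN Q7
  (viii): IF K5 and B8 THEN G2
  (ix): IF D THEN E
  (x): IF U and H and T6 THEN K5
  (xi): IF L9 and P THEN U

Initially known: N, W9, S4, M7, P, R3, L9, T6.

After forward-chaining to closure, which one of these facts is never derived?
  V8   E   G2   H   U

E

Round 1: (i) [IF M7 and N THEN V8]; (ii) [IF R3 THEN H]; (xi) [IF L9 and P THEN U]. New: V8, H, U.
Round 2: (iv) [IF V8 and S4 THEN B8]; (v) [IF P and H THEN J7]; (x) [IF U and H and T6 THEN K5]. New: B8, J7, K5.
Round 3: (viii) [IF K5 and B8 THEN G2]. New: G2.
Derived: H (round 1), G2 (round 3), U (round 1), V8 (round 1). E never appears in any round.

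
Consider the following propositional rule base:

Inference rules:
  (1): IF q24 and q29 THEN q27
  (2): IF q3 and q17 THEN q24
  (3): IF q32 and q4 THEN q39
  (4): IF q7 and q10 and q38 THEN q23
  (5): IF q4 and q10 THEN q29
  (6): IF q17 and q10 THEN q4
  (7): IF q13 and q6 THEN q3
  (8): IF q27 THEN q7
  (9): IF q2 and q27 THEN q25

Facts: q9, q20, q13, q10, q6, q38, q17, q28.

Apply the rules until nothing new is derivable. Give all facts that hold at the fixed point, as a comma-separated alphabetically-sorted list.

q10, q13, q17, q20, q23, q24, q27, q28, q29, q3, q38, q4, q6, q7, q9

Round 1: (6) [IF q17 and q10 THEN q4]; (7) [IF q13 and q6 THEN q3]. Adds q4, q3.
Round 2: (2) [IF q3 and q17 THEN q24]; (5) [IF q4 and q10 THEN q29]. Adds q24, q29.
Round 3: (1) [IF q24 and q29 THEN q27]. Adds q27.
Round 4: (8) [IF q27 THEN q7]. Adds q7.
Round 5: (4) [IF q7 and q10 and q38 THEN q23]. Adds q23.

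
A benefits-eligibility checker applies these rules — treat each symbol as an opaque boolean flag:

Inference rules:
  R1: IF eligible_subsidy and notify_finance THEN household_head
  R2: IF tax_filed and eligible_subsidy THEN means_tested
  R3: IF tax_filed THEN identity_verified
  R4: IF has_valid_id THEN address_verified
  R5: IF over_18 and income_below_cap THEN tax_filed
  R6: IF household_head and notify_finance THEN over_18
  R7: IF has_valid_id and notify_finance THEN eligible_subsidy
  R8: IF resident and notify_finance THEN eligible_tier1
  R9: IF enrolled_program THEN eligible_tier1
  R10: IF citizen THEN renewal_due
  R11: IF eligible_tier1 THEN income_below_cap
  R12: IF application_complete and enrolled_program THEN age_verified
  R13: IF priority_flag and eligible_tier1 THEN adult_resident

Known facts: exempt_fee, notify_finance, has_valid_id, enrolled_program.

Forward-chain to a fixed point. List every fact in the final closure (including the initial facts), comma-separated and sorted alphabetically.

Round 1 fires R4, R7, R9, giving address_verified, eligible_subsidy, eligible_tier1.
Round 2 fires R1, R11, giving household_head, income_below_cap.
Round 3 fires R6, giving over_18.
Round 4 fires R5, giving tax_filed.
Round 5 fires R2, R3, giving means_tested, identity_verified.

address_verified, eligible_subsidy, eligible_tier1, enrolled_program, exempt_fee, has_valid_id, household_head, identity_verified, income_below_cap, means_tested, notify_finance, over_18, tax_filed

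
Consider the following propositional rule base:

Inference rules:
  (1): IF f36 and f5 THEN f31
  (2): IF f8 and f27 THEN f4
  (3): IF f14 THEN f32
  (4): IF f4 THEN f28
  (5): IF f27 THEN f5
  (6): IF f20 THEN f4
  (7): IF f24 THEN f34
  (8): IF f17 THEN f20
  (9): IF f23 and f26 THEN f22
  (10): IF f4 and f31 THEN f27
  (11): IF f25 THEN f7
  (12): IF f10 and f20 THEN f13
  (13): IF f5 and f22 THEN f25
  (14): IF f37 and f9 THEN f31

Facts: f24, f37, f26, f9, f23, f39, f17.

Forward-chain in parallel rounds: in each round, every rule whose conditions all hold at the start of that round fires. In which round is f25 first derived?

Round 1 — (7), (8), (9), (14), derive f34, f20, f22, f31.
Round 2 — (6), derive f4.
Round 3 — (4), (10), derive f28, f27.
Round 4 — (5), derive f5.
Round 5 — (13), derive f25.
f25 first appears in round 5.

5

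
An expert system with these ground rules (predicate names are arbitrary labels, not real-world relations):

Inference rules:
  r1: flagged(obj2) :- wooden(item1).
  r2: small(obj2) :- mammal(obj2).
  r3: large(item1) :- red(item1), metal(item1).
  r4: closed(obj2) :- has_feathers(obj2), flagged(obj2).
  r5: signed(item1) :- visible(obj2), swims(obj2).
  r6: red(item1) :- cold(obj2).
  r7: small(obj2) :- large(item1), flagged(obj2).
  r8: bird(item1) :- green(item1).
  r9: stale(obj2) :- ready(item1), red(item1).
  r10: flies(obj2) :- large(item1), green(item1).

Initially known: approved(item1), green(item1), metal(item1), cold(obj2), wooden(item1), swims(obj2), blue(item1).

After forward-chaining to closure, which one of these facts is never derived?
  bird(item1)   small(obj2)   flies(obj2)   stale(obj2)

stale(obj2)

Round 1: r1 [flagged(obj2) :- wooden(item1).]; r6 [red(item1) :- cold(obj2).]; r8 [bird(item1) :- green(item1).]. New: flagged(obj2), red(item1), bird(item1).
Round 2: r3 [large(item1) :- red(item1), metal(item1).]. New: large(item1).
Round 3: r7 [small(obj2) :- large(item1), flagged(obj2).]; r10 [flies(obj2) :- large(item1), green(item1).]. New: small(obj2), flies(obj2).
Derived: flies(obj2) (round 3), bird(item1) (round 1), small(obj2) (round 3). stale(obj2) never appears in any round.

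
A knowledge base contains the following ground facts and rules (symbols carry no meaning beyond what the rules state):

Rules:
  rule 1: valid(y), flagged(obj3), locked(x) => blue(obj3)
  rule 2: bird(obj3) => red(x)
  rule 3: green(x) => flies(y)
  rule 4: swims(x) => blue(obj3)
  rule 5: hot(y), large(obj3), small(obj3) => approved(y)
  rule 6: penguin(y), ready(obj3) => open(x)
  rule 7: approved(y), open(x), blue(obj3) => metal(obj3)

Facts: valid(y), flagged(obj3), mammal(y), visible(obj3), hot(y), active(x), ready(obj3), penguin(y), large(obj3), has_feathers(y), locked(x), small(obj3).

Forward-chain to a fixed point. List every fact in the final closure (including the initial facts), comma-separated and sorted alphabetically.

[1] rule 1 [valid(y), flagged(obj3), locked(x) => blue(obj3)]; rule 5 [hot(y), large(obj3), small(obj3) => approved(y)]; rule 6 [penguin(y), ready(obj3) => open(x)]. ⇒ new: blue(obj3), approved(y), open(x).
[2] rule 7 [approved(y), open(x), blue(obj3) => metal(obj3)]. ⇒ new: metal(obj3).

active(x), approved(y), blue(obj3), flagged(obj3), has_feathers(y), hot(y), large(obj3), locked(x), mammal(y), metal(obj3), open(x), penguin(y), ready(obj3), small(obj3), valid(y), visible(obj3)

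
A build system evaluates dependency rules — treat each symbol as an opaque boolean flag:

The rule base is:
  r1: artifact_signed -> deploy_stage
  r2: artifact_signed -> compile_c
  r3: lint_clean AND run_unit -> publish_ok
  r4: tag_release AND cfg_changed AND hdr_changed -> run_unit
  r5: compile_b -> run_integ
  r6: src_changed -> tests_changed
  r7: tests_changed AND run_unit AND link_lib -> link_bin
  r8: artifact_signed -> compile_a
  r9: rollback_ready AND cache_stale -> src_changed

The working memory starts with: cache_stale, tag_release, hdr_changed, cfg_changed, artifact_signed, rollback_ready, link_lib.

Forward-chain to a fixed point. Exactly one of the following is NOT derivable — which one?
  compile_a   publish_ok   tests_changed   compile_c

Round 1: r1 [artifact_signed -> deploy_stage]; r2 [artifact_signed -> compile_c]; r4 [tag_release AND cfg_changed AND hdr_changed -> run_unit]; r8 [artifact_signed -> compile_a]; r9 [rollback_ready AND cache_stale -> src_changed]. New: deploy_stage, compile_c, run_unit, compile_a, src_changed.
Round 2: r6 [src_changed -> tests_changed]. New: tests_changed.
Round 3: r7 [tests_changed AND run_unit AND link_lib -> link_bin]. New: link_bin.
Derived: tests_changed (round 2), compile_c (round 1), compile_a (round 1). publish_ok never appears in any round.

publish_ok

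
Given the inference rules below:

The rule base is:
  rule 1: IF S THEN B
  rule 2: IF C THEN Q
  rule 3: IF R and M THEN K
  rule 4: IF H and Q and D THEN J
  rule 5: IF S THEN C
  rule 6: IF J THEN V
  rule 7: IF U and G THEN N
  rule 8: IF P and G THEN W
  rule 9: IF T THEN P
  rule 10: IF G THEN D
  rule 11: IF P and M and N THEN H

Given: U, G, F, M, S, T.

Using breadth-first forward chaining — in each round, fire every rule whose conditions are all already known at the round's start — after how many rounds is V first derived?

4

[1] rule 1 [IF S THEN B]; rule 5 [IF S THEN C]; rule 7 [IF U and G THEN N]; rule 9 [IF T THEN P]; rule 10 [IF G THEN D]. ⇒ new: B, C, N, P, D.
[2] rule 2 [IF C THEN Q]; rule 8 [IF P and G THEN W]; rule 11 [IF P and M and N THEN H]. ⇒ new: Q, W, H.
[3] rule 4 [IF H and Q and D THEN J]. ⇒ new: J.
[4] rule 6 [IF J THEN V]. ⇒ new: V.
V first appears in round 4.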